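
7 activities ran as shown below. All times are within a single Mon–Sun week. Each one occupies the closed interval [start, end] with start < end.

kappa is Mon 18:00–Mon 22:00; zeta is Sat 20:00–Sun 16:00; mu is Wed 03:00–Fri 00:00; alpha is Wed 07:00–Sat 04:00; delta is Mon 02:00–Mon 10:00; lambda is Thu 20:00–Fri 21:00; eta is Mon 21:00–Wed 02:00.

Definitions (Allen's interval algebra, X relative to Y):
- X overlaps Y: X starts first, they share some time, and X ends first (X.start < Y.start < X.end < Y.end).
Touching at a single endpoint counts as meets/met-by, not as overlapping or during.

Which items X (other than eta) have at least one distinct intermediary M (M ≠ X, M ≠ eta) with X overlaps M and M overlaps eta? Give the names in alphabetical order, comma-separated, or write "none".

Target eta = [Mon 21:00, Wed 02:00].
Intermediaries M with M overlaps eta: kappa.
Via kappa — items with X overlaps kappa: none.
Union: none.

none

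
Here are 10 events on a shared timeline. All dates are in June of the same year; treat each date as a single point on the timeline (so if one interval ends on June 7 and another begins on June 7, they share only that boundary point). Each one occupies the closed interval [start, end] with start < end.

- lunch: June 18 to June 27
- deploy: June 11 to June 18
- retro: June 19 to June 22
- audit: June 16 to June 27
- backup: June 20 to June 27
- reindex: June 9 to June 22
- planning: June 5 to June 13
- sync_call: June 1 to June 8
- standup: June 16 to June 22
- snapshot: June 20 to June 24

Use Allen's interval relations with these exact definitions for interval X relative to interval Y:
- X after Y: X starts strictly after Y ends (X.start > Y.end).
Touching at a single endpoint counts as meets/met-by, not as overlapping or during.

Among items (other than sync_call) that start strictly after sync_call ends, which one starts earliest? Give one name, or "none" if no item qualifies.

reindex

Target sync_call = [June 1, June 8].
audit [June 16, June 27] → after → candidate.
backup [June 20, June 27] → after → candidate.
deploy [June 11, June 18] → after → candidate.
lunch [June 18, June 27] → after → candidate.
planning [June 5, June 13] → overlapped-by → excluded.
reindex [June 9, June 22] → after → candidate.
retro [June 19, June 22] → after → candidate.
snapshot [June 20, June 24] → after → candidate.
standup [June 16, June 22] → after → candidate.
Among candidates, earliest start is June 9 → reindex.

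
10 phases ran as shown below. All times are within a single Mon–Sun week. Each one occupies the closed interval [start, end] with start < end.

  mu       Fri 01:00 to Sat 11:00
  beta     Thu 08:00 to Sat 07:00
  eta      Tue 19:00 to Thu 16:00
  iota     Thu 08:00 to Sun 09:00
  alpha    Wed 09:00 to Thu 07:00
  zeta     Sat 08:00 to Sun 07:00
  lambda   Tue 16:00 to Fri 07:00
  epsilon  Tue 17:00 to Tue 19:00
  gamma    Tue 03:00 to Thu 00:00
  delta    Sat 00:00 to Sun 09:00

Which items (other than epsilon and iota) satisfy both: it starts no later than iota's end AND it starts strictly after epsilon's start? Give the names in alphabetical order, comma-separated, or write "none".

alpha, beta, delta, eta, mu, zeta

Conditions: its start is no later than iota's end (X.start <= Sun 09:00) AND its start is strictly after epsilon's start (X.start > Tue 17:00).
alpha: start Wed 09:00 <= Sun 09:00? ✓; start Wed 09:00 > Tue 17:00? ✓ → yes.
beta: start Thu 08:00 <= Sun 09:00? ✓; start Thu 08:00 > Tue 17:00? ✓ → yes.
delta: start Sat 00:00 <= Sun 09:00? ✓; start Sat 00:00 > Tue 17:00? ✓ → yes.
eta: start Tue 19:00 <= Sun 09:00? ✓; start Tue 19:00 > Tue 17:00? ✓ → yes.
gamma: start Tue 03:00 <= Sun 09:00? ✓; start Tue 03:00 > Tue 17:00? ✗ → no.
lambda: start Tue 16:00 <= Sun 09:00? ✓; start Tue 16:00 > Tue 17:00? ✗ → no.
mu: start Fri 01:00 <= Sun 09:00? ✓; start Fri 01:00 > Tue 17:00? ✓ → yes.
zeta: start Sat 08:00 <= Sun 09:00? ✓; start Sat 08:00 > Tue 17:00? ✓ → yes.
Result: alpha, beta, delta, eta, mu, zeta.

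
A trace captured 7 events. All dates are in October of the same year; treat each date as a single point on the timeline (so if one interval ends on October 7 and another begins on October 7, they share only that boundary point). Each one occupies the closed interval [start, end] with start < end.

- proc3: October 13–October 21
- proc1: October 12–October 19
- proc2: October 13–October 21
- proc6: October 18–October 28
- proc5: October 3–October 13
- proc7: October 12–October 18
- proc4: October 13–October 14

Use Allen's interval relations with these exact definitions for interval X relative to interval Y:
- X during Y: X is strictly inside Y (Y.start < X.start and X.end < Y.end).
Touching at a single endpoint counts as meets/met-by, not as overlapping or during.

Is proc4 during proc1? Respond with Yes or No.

Yes

proc4 = [October 13, October 14], proc1 = [October 12, October 19].
Actual relation of proc4 to proc1: during.
Asked whether 'during' holds → Yes.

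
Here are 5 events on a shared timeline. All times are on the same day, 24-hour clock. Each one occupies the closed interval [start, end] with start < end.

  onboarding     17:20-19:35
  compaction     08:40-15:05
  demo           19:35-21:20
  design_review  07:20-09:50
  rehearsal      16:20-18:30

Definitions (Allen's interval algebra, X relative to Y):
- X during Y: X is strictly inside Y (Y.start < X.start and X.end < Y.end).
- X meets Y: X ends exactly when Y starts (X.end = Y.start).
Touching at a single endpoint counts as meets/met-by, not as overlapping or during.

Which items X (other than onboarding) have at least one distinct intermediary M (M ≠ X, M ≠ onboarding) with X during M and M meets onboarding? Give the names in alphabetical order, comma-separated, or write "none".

none

Target onboarding = [17:20, 19:35].
Intermediaries M with M meets onboarding: none.
Union: none.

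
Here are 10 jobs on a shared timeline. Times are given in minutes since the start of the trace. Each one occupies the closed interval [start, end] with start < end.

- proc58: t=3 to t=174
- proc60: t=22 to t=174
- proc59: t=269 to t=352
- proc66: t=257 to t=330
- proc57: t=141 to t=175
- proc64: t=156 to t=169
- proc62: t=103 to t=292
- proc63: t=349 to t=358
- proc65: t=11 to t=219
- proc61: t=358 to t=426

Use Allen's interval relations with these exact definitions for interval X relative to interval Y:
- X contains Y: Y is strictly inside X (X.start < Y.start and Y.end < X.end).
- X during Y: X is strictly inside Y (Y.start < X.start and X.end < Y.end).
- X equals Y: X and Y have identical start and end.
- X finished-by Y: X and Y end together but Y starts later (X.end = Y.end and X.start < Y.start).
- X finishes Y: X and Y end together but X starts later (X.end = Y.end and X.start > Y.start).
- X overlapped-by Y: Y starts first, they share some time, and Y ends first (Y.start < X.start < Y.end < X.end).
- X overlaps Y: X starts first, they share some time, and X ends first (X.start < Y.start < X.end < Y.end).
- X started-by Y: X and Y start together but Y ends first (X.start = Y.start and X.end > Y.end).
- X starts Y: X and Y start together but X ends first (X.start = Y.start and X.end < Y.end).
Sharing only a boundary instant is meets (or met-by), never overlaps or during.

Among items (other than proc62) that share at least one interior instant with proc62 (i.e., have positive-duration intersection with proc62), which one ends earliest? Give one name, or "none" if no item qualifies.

Target proc62 = [t=103, t=292].
proc57 [t=141, t=175] → during → candidate.
proc58 [t=3, t=174] → overlaps → candidate.
proc59 [t=269, t=352] → overlapped-by → candidate.
proc60 [t=22, t=174] → overlaps → candidate.
proc61 [t=358, t=426] → after → excluded.
proc63 [t=349, t=358] → after → excluded.
proc64 [t=156, t=169] → during → candidate.
proc65 [t=11, t=219] → overlaps → candidate.
proc66 [t=257, t=330] → overlapped-by → candidate.
Among candidates, earliest end is t=169 → proc64.

proc64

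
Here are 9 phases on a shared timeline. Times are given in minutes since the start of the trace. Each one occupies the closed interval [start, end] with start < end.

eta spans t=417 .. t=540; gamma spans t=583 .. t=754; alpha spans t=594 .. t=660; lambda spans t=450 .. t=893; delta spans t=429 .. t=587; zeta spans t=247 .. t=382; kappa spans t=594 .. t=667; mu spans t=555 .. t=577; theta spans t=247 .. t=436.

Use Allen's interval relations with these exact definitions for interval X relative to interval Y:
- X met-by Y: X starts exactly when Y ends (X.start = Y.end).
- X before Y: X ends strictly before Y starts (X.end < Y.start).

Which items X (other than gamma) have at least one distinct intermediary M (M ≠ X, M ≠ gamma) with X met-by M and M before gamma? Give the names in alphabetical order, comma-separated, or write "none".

Target gamma = [t=583, t=754].
Intermediaries M with M before gamma: eta, mu, theta, zeta.
Via eta — items with X met-by eta: none.
Via mu — items with X met-by mu: none.
Via theta — items with X met-by theta: none.
Via zeta — items with X met-by zeta: none.
Union: none.

none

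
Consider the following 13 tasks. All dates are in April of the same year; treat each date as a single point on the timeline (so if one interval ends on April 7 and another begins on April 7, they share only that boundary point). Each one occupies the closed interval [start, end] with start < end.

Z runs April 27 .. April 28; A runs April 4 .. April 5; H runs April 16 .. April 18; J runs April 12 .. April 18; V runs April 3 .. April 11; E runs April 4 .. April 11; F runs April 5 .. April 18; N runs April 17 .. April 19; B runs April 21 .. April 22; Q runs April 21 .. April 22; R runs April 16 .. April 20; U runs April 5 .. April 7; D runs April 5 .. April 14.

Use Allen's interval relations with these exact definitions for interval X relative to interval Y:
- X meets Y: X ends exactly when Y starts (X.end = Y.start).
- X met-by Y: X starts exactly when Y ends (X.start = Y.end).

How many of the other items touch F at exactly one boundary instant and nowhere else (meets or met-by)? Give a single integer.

1

Target F = [April 5, April 18].
A [April 4, April 5] → meets → counts.
B [April 21, April 22] → after → no.
D [April 5, April 14] → starts → no.
E [April 4, April 11] → overlaps → no.
H [April 16, April 18] → finishes → no.
J [April 12, April 18] → finishes → no.
N [April 17, April 19] → overlapped-by → no.
Q [April 21, April 22] → after → no.
R [April 16, April 20] → overlapped-by → no.
U [April 5, April 7] → starts → no.
V [April 3, April 11] → overlaps → no.
Z [April 27, April 28] → after → no.
Total: 1.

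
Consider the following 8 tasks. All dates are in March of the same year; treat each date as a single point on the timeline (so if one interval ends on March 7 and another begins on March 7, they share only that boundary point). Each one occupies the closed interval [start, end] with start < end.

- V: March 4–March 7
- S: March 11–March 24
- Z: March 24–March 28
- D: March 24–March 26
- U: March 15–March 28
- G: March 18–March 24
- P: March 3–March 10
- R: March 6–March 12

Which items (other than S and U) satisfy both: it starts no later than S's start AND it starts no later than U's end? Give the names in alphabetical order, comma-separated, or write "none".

P, R, V

Conditions: its start is no later than S's start (X.start <= March 11) AND its start is no later than U's end (X.start <= March 28).
D: start March 24 <= March 11? ✗; start March 24 <= March 28? ✓ → no.
G: start March 18 <= March 11? ✗; start March 18 <= March 28? ✓ → no.
P: start March 3 <= March 11? ✓; start March 3 <= March 28? ✓ → yes.
R: start March 6 <= March 11? ✓; start March 6 <= March 28? ✓ → yes.
V: start March 4 <= March 11? ✓; start March 4 <= March 28? ✓ → yes.
Z: start March 24 <= March 11? ✗; start March 24 <= March 28? ✓ → no.
Result: P, R, V.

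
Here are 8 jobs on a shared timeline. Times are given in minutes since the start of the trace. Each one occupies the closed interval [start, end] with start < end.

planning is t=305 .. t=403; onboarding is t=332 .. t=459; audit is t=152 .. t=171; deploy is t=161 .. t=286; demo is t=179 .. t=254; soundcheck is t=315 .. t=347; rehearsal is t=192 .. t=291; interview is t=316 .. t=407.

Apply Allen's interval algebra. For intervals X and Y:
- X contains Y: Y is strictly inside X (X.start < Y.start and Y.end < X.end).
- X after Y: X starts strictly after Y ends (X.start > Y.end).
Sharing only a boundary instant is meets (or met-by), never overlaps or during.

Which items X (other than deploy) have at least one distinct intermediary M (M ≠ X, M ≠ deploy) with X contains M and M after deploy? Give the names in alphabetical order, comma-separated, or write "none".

Target deploy = [t=161, t=286].
Intermediaries M with M after deploy: interview, onboarding, planning, soundcheck.
Via interview — items with X contains interview: none.
Via onboarding — items with X contains onboarding: none.
Via planning — items with X contains planning: none.
Via soundcheck — items with X contains soundcheck: planning.
Union: planning.

planning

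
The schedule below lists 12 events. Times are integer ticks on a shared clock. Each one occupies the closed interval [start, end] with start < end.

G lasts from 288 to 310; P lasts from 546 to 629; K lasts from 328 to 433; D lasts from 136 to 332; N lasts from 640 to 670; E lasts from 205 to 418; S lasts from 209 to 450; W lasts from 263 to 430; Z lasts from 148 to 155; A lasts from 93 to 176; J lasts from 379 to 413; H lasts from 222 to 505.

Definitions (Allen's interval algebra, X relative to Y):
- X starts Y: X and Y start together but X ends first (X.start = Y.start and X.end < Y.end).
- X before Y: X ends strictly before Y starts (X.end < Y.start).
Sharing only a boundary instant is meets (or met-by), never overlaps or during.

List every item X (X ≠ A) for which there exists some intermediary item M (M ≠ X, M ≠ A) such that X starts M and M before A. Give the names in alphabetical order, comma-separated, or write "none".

Target A = [93, 176].
Intermediaries M with M before A: none.
Union: none.

none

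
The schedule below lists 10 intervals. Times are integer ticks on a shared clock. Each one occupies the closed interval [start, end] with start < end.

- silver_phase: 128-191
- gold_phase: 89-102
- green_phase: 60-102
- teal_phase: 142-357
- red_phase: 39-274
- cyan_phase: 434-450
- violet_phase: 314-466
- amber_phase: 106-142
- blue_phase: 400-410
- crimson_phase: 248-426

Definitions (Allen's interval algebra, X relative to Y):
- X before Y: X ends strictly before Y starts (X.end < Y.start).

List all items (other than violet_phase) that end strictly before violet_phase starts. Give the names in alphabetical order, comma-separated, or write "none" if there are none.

Target violet_phase = [314, 466].
amber_phase [106, 142] → before → yes.
blue_phase [400, 410] → during → no.
crimson_phase [248, 426] → overlaps → no.
cyan_phase [434, 450] → during → no.
gold_phase [89, 102] → before → yes.
green_phase [60, 102] → before → yes.
red_phase [39, 274] → before → yes.
silver_phase [128, 191] → before → yes.
teal_phase [142, 357] → overlaps → no.
Result: amber_phase, gold_phase, green_phase, red_phase, silver_phase.

amber_phase, gold_phase, green_phase, red_phase, silver_phase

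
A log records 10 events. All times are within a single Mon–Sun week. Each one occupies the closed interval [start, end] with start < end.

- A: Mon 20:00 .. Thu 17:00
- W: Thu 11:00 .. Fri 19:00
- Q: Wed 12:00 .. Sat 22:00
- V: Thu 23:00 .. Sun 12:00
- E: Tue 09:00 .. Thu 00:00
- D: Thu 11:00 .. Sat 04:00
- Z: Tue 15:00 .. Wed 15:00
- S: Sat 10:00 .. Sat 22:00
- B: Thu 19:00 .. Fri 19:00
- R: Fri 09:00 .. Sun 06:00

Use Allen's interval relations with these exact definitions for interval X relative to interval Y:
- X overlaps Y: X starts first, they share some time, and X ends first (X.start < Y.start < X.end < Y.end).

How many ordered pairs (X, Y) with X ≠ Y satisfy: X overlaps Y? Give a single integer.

Checking all 90 ordered pairs for relation 'overlaps'; matching pairs in alphabetical order:
(A, D): A overlaps D ✓
(A, Q): A overlaps Q ✓
(A, W): A overlaps W ✓
(B, R): B overlaps R ✓
(B, V): B overlaps V ✓
(D, R): D overlaps R ✓
(D, V): D overlaps V ✓
(E, Q): E overlaps Q ✓
(Q, R): Q overlaps R ✓
(Q, V): Q overlaps V ✓
(W, R): W overlaps R ✓
(W, V): W overlaps V ✓
(Z, Q): Z overlaps Q ✓
Count: 13.

13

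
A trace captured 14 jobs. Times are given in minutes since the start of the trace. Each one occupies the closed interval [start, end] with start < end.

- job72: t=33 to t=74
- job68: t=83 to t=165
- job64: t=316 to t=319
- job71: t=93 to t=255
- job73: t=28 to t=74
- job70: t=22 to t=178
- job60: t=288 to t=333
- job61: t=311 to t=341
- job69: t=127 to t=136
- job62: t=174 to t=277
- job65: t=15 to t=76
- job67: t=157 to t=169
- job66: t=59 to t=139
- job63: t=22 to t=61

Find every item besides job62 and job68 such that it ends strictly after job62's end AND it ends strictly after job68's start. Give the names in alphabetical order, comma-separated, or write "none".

job60, job61, job64

Conditions: its end is strictly after job62's end (X.end > t=277) AND its end is strictly after job68's start (X.end > t=83).
job60: end t=333 > t=277? ✓; end t=333 > t=83? ✓ → yes.
job61: end t=341 > t=277? ✓; end t=341 > t=83? ✓ → yes.
job63: end t=61 > t=277? ✗; end t=61 > t=83? ✗ → no.
job64: end t=319 > t=277? ✓; end t=319 > t=83? ✓ → yes.
job65: end t=76 > t=277? ✗; end t=76 > t=83? ✗ → no.
job66: end t=139 > t=277? ✗; end t=139 > t=83? ✓ → no.
job67: end t=169 > t=277? ✗; end t=169 > t=83? ✓ → no.
job69: end t=136 > t=277? ✗; end t=136 > t=83? ✓ → no.
job70: end t=178 > t=277? ✗; end t=178 > t=83? ✓ → no.
job71: end t=255 > t=277? ✗; end t=255 > t=83? ✓ → no.
job72: end t=74 > t=277? ✗; end t=74 > t=83? ✗ → no.
job73: end t=74 > t=277? ✗; end t=74 > t=83? ✗ → no.
Result: job60, job61, job64.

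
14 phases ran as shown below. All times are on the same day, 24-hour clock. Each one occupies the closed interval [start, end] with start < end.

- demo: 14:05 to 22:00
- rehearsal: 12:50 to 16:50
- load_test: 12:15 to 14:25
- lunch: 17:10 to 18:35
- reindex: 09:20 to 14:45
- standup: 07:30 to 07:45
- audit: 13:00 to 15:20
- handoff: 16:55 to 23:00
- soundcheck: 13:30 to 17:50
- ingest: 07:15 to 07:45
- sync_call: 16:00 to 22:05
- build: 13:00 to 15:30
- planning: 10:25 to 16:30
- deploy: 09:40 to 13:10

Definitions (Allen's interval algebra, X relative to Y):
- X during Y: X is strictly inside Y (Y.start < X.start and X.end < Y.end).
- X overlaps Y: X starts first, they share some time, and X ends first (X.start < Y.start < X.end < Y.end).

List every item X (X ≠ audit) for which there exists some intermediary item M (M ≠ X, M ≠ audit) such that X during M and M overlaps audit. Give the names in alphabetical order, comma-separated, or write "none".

deploy, load_test

Target audit = [13:00, 15:20].
Intermediaries M with M overlaps audit: deploy, load_test, reindex.
Via deploy — items with X during deploy: none.
Via load_test — items with X during load_test: none.
Via reindex — items with X during reindex: deploy, load_test.
Union: deploy, load_test.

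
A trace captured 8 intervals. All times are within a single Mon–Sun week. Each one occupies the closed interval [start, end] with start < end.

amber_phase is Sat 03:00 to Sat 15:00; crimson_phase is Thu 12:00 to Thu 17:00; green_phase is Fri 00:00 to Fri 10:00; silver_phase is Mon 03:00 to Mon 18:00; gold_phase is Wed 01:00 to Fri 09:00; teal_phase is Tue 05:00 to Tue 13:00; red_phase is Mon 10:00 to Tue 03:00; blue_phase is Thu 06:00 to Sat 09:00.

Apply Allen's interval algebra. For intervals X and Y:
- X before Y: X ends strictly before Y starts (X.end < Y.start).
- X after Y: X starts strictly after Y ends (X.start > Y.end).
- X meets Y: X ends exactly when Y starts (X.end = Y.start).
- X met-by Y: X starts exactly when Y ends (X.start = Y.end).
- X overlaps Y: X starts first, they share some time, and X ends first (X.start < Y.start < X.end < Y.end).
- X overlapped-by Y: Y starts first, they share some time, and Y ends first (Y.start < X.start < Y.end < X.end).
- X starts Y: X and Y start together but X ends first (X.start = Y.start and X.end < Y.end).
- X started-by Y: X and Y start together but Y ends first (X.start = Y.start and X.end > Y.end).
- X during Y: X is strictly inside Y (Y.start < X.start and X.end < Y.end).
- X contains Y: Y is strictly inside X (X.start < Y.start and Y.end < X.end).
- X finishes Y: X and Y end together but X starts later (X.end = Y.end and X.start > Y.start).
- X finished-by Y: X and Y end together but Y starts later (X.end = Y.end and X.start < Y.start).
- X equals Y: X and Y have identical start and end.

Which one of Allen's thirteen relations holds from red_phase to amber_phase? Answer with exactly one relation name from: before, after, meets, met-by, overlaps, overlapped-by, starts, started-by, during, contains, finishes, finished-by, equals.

red_phase = [Mon 10:00, Tue 03:00]; amber_phase = [Sat 03:00, Sat 15:00].
Compare endpoints: red_phase.start < amber_phase.start, red_phase.start < amber_phase.end, red_phase.end < amber_phase.start, red_phase.end < amber_phase.end.
That pattern is 'before'.

before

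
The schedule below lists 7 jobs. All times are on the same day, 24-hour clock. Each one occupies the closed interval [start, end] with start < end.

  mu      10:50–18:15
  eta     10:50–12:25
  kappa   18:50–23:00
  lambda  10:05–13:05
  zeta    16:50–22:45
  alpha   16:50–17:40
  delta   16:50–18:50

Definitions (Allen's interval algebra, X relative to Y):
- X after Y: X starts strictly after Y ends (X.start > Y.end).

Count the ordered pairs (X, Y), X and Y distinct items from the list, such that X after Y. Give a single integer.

Checking all 42 ordered pairs for relation 'after'; matching pairs in alphabetical order:
(alpha, eta): alpha after eta ✓
(alpha, lambda): alpha after lambda ✓
(delta, eta): delta after eta ✓
(delta, lambda): delta after lambda ✓
(kappa, alpha): kappa after alpha ✓
(kappa, eta): kappa after eta ✓
(kappa, lambda): kappa after lambda ✓
(kappa, mu): kappa after mu ✓
(zeta, eta): zeta after eta ✓
(zeta, lambda): zeta after lambda ✓
Count: 10.

10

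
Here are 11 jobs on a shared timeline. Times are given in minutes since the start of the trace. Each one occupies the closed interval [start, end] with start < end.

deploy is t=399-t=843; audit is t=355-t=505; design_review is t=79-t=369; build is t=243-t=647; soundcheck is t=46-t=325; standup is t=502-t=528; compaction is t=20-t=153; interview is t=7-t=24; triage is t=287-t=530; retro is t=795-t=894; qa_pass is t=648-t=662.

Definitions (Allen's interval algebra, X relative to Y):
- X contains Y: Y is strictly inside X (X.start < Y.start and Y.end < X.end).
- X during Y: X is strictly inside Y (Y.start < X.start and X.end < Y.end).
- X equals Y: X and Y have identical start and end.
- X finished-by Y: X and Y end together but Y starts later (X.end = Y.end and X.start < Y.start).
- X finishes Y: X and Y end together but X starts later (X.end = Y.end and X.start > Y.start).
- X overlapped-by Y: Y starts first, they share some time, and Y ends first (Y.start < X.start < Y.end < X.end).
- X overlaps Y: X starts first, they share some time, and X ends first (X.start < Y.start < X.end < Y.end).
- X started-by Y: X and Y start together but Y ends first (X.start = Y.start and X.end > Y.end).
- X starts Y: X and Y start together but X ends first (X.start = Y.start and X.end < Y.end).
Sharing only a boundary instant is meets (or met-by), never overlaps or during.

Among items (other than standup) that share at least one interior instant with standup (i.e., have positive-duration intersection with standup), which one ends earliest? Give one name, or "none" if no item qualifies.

Target standup = [t=502, t=528].
audit [t=355, t=505] → overlaps → candidate.
build [t=243, t=647] → contains → candidate.
compaction [t=20, t=153] → before → excluded.
deploy [t=399, t=843] → contains → candidate.
design_review [t=79, t=369] → before → excluded.
interview [t=7, t=24] → before → excluded.
qa_pass [t=648, t=662] → after → excluded.
retro [t=795, t=894] → after → excluded.
soundcheck [t=46, t=325] → before → excluded.
triage [t=287, t=530] → contains → candidate.
Among candidates, earliest end is t=505 → audit.

audit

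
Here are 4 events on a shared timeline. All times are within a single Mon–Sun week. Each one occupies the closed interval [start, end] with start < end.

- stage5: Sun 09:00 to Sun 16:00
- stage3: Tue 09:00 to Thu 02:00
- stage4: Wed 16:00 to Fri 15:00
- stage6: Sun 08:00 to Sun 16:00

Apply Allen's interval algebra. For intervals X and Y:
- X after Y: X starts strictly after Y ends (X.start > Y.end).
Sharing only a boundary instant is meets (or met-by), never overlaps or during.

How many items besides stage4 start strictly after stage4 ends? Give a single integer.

2

Target stage4 = [Wed 16:00, Fri 15:00].
stage3 [Tue 09:00, Thu 02:00] → overlaps → no.
stage5 [Sun 09:00, Sun 16:00] → after → counts.
stage6 [Sun 08:00, Sun 16:00] → after → counts.
Total: 2.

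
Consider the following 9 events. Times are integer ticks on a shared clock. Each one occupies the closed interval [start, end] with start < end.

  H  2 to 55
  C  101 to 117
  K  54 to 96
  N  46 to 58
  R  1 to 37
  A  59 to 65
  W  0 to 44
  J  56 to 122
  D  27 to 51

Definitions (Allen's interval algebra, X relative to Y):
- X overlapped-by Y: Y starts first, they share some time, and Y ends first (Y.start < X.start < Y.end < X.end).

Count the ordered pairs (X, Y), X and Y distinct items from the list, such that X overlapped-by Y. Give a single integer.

Checking all 72 ordered pairs for relation 'overlapped-by'; matching pairs in alphabetical order:
(D, R): D overlapped-by R ✓
(D, W): D overlapped-by W ✓
(H, R): H overlapped-by R ✓
(H, W): H overlapped-by W ✓
(J, K): J overlapped-by K ✓
(J, N): J overlapped-by N ✓
(K, H): K overlapped-by H ✓
(K, N): K overlapped-by N ✓
(N, D): N overlapped-by D ✓
(N, H): N overlapped-by H ✓
Count: 10.

10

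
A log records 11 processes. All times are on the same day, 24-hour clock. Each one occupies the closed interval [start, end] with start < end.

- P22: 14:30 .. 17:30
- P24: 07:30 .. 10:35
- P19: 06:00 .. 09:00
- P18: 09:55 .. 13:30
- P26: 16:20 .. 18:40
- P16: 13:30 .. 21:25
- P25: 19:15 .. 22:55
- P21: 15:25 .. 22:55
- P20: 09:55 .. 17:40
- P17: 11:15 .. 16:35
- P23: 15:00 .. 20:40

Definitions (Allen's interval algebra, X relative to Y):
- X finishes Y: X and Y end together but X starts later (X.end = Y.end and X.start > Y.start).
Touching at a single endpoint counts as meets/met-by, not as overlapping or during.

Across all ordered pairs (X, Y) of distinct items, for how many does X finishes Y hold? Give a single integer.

1

Checking all 110 ordered pairs for relation 'finishes'; matching pairs in alphabetical order:
(P25, P21): P25 finishes P21 ✓
Count: 1.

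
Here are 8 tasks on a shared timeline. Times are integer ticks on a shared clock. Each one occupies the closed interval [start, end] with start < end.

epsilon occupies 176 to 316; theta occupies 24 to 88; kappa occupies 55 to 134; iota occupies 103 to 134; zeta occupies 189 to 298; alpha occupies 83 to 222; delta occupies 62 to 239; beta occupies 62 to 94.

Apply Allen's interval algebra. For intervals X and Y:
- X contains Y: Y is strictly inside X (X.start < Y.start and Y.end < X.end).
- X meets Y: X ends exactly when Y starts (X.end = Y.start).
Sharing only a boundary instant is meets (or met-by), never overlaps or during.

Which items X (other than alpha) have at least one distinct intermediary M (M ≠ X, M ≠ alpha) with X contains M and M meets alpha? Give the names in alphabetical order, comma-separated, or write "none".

none

Target alpha = [83, 222].
Intermediaries M with M meets alpha: none.
Union: none.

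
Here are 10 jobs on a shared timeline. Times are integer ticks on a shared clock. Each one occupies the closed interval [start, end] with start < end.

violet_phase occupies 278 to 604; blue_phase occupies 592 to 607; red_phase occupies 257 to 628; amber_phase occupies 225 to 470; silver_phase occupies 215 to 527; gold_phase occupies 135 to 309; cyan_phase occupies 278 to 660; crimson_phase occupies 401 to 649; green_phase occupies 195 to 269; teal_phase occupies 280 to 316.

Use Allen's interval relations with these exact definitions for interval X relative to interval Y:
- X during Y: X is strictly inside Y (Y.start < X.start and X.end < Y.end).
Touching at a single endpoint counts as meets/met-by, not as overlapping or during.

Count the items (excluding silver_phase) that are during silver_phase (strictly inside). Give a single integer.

2

Target silver_phase = [215, 527].
amber_phase [225, 470] → during → counts.
blue_phase [592, 607] → after → no.
crimson_phase [401, 649] → overlapped-by → no.
cyan_phase [278, 660] → overlapped-by → no.
gold_phase [135, 309] → overlaps → no.
green_phase [195, 269] → overlaps → no.
red_phase [257, 628] → overlapped-by → no.
teal_phase [280, 316] → during → counts.
violet_phase [278, 604] → overlapped-by → no.
Total: 2.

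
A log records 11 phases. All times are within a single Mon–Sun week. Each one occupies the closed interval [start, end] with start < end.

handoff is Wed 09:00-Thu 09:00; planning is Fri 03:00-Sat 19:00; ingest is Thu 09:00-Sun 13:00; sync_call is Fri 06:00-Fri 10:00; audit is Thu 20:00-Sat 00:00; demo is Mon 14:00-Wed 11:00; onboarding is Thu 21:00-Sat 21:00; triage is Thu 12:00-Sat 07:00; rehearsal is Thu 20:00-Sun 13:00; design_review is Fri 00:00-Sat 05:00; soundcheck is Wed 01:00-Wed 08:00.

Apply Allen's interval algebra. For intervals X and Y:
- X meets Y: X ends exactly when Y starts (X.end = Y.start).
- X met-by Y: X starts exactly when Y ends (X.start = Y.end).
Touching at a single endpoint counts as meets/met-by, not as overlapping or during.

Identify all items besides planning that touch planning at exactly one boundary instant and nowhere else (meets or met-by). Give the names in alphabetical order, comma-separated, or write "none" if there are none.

none

Target planning = [Fri 03:00, Sat 19:00].
audit [Thu 20:00, Sat 00:00] → overlaps → no.
demo [Mon 14:00, Wed 11:00] → before → no.
design_review [Fri 00:00, Sat 05:00] → overlaps → no.
handoff [Wed 09:00, Thu 09:00] → before → no.
ingest [Thu 09:00, Sun 13:00] → contains → no.
onboarding [Thu 21:00, Sat 21:00] → contains → no.
rehearsal [Thu 20:00, Sun 13:00] → contains → no.
soundcheck [Wed 01:00, Wed 08:00] → before → no.
sync_call [Fri 06:00, Fri 10:00] → during → no.
triage [Thu 12:00, Sat 07:00] → overlaps → no.
Result: none.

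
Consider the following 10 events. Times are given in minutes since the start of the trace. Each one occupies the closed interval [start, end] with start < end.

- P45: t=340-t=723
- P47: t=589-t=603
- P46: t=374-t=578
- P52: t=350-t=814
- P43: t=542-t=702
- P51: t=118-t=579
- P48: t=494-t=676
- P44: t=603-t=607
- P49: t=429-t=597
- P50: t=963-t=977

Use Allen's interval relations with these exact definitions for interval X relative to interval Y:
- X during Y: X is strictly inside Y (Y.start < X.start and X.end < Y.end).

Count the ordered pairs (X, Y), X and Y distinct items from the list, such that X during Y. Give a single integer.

Checking all 90 ordered pairs for relation 'during'; matching pairs in alphabetical order:
(P43, P45): P43 during P45 ✓
(P43, P52): P43 during P52 ✓
(P44, P43): P44 during P43 ✓
(P44, P45): P44 during P45 ✓
(P44, P48): P44 during P48 ✓
(P44, P52): P44 during P52 ✓
(P46, P45): P46 during P45 ✓
(P46, P51): P46 during P51 ✓
(P46, P52): P46 during P52 ✓
(P47, P43): P47 during P43 ✓
(P47, P45): P47 during P45 ✓
(P47, P48): P47 during P48 ✓
(P47, P52): P47 during P52 ✓
(P48, P45): P48 during P45 ✓
(P48, P52): P48 during P52 ✓
(P49, P45): P49 during P45 ✓
(P49, P52): P49 during P52 ✓
Count: 17.

17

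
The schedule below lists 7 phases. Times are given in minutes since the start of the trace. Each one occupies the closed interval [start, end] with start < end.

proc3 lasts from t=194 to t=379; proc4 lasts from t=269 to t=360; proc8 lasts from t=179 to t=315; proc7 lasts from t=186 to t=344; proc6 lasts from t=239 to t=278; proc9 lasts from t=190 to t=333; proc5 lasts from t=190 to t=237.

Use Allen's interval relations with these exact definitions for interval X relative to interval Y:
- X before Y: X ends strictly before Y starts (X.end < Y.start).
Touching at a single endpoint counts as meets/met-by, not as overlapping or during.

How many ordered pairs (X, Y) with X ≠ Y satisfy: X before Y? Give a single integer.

Checking all 42 ordered pairs for relation 'before'; matching pairs in alphabetical order:
(proc5, proc4): proc5 before proc4 ✓
(proc5, proc6): proc5 before proc6 ✓
Count: 2.

2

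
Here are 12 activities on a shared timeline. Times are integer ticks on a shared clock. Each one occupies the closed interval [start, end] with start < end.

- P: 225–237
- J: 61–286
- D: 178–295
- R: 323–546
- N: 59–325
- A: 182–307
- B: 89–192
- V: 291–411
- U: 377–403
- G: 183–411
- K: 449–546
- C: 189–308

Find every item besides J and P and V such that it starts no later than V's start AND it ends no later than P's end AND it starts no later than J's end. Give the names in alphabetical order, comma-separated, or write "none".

B

Conditions: its start is no later than V's start (X.start <= 291) AND its end is no later than P's end (X.end <= 237) AND its start is no later than J's end (X.start <= 286).
A: start 182 <= 291? ✓; end 307 <= 237? ✗; start 182 <= 286? ✓ → no.
B: start 89 <= 291? ✓; end 192 <= 237? ✓; start 89 <= 286? ✓ → yes.
C: start 189 <= 291? ✓; end 308 <= 237? ✗; start 189 <= 286? ✓ → no.
D: start 178 <= 291? ✓; end 295 <= 237? ✗; start 178 <= 286? ✓ → no.
G: start 183 <= 291? ✓; end 411 <= 237? ✗; start 183 <= 286? ✓ → no.
K: start 449 <= 291? ✗; end 546 <= 237? ✗; start 449 <= 286? ✗ → no.
N: start 59 <= 291? ✓; end 325 <= 237? ✗; start 59 <= 286? ✓ → no.
R: start 323 <= 291? ✗; end 546 <= 237? ✗; start 323 <= 286? ✗ → no.
U: start 377 <= 291? ✗; end 403 <= 237? ✗; start 377 <= 286? ✗ → no.
Result: B.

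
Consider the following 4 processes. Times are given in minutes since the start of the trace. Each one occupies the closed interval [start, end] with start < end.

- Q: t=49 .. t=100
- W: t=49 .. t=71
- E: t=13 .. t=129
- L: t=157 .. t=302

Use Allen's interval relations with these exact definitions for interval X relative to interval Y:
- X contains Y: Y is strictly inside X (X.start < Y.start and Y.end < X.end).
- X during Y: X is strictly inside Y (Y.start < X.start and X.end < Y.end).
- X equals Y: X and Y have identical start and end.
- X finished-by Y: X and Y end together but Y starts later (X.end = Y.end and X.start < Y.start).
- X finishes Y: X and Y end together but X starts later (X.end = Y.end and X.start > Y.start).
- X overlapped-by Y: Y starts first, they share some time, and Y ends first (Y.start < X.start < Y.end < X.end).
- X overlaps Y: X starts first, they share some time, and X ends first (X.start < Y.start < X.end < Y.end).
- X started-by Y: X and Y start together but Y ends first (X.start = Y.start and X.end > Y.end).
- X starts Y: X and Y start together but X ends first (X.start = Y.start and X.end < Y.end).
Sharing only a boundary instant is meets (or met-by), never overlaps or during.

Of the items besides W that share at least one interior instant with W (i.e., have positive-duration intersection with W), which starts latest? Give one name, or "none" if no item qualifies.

Q

Target W = [t=49, t=71].
E [t=13, t=129] → contains → candidate.
L [t=157, t=302] → after → excluded.
Q [t=49, t=100] → started-by → candidate.
Among candidates, latest start is t=49 → Q.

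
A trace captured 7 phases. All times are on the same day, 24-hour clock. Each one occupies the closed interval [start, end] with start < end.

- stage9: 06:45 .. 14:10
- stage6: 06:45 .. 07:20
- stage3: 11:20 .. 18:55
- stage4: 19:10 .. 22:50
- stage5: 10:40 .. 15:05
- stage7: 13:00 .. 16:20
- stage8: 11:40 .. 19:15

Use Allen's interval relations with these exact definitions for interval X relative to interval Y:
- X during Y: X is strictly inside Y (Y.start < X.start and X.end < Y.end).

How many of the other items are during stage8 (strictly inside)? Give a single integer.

Target stage8 = [11:40, 19:15].
stage3 [11:20, 18:55] → overlaps → no.
stage4 [19:10, 22:50] → overlapped-by → no.
stage5 [10:40, 15:05] → overlaps → no.
stage6 [06:45, 07:20] → before → no.
stage7 [13:00, 16:20] → during → counts.
stage9 [06:45, 14:10] → overlaps → no.
Total: 1.

1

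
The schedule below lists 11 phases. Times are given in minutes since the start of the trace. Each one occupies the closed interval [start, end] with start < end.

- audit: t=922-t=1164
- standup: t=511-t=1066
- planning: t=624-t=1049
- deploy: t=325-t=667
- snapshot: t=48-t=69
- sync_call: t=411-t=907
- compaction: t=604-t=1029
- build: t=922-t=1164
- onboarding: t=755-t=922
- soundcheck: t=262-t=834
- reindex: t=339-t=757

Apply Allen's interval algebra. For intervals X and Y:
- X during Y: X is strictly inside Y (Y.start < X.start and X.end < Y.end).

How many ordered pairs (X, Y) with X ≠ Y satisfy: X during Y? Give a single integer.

Checking all 110 ordered pairs for relation 'during'; matching pairs in alphabetical order:
(compaction, standup): compaction during standup ✓
(deploy, soundcheck): deploy during soundcheck ✓
(onboarding, compaction): onboarding during compaction ✓
(onboarding, planning): onboarding during planning ✓
(onboarding, standup): onboarding during standup ✓
(planning, standup): planning during standup ✓
(reindex, soundcheck): reindex during soundcheck ✓
Count: 7.

7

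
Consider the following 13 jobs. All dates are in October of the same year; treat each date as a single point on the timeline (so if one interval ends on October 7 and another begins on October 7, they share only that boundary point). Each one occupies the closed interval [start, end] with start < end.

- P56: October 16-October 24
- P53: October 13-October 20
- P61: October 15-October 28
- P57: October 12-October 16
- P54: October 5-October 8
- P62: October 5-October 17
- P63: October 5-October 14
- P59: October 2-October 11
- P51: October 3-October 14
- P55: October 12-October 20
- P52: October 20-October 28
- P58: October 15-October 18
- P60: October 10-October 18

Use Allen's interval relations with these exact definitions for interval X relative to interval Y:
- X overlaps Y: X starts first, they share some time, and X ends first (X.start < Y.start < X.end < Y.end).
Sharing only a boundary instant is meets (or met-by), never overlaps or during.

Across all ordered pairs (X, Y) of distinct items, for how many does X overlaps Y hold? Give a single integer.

32

Checking all 156 ordered pairs for relation 'overlaps'; matching pairs in alphabetical order:
(P51, P53): P51 overlaps P53 ✓
(P51, P55): P51 overlaps P55 ✓
(P51, P57): P51 overlaps P57 ✓
(P51, P60): P51 overlaps P60 ✓
(P51, P62): P51 overlaps P62 ✓
(P53, P56): P53 overlaps P56 ✓
(P53, P61): P53 overlaps P61 ✓
(P55, P56): P55 overlaps P56 ✓
(P55, P61): P55 overlaps P61 ✓
(P56, P52): P56 overlaps P52 ✓
(P57, P53): P57 overlaps P53 ✓
(P57, P58): P57 overlaps P58 ✓
(P57, P61): P57 overlaps P61 ✓
(P58, P56): P58 overlaps P56 ✓
(P59, P51): P59 overlaps P51 ✓
(P59, P60): P59 overlaps P60 ✓
(P59, P62): P59 overlaps P62 ✓
(P59, P63): P59 overlaps P63 ✓
(P60, P53): P60 overlaps P53 ✓
(P60, P55): P60 overlaps P55 ✓
(P60, P56): P60 overlaps P56 ✓
(P60, P61): P60 overlaps P61 ✓
(P62, P53): P62 overlaps P53 ✓
(P62, P55): P62 overlaps P55 ✓
... plus 8 further pairs not listed.
Count: 32.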